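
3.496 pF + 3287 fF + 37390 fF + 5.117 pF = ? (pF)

49.29 pF

In pF:
  3.496 pF → 3.496
  3287 fF = 3287e-3 pF = 3.287
  37390 fF = 37390e-3 pF = 37.39
  5.117 pF → 5.117
Sum: 3.496 + 3.287 + 37.39 + 5.117 = 49.29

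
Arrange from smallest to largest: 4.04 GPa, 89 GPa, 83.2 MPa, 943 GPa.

4.04 GPa = 4040000000 Pa
89 GPa = 89000000000 Pa
83.2 MPa = 83200000 Pa
943 GPa = 943000000000 Pa

83.2 MPa < 4.04 GPa < 89 GPa < 943 GPa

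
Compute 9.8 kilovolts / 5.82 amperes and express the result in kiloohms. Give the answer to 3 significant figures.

(9.8e3) / (5.82) = 1.6838e3 Ω

1.68 kiloohms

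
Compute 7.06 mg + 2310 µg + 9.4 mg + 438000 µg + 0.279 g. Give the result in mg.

735.77 mg

In mg:
  7.06 mg → 7.06
  2310 µg = 2310e-3 mg = 2.31
  9.4 mg → 9.4
  438000 µg = 438000e-3 mg = 438
  0.279 g = 0.279e3 mg = 279
Sum: 7.06 + 2.31 + 9.4 + 438 + 279 = 735.77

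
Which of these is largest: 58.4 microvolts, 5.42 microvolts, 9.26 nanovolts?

58.4 microvolts

58.4 microvolts = 0.0000584 volts
5.42 microvolts = 0.00000542 volts
9.26 nanovolts = 0.00000000926 volts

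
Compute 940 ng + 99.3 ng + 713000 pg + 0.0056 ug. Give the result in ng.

1757.9 ng

In ng:
  940 ng → 940
  99.3 ng → 99.3
  713000 pg = 713000e-3 ng = 713
  0.0056 ug = 0.0056e3 ng = 5.6
Sum: 940 + 99.3 + 713 + 5.6 = 1757.9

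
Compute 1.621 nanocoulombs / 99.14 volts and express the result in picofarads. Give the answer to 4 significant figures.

16.35 picofarads

(1.621e-9) / (99.14) = 0.0163506e-9 F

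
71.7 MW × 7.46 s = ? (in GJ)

0.534882 GJ

71.7 × 10⁶ × 7.46 = 534.882 × 10⁶ J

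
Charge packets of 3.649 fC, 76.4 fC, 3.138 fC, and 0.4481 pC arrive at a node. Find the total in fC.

In fC:
  3.649 fC → 3.649
  76.4 fC → 76.4
  3.138 fC → 3.138
  0.4481 pC = 0.4481 × 10³ fC = 448.1
Sum: 3.649 + 76.4 + 3.138 + 448.1 = 531.287

531.287 fC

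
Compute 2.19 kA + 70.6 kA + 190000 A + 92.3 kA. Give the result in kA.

355.09 kA

In kA:
  2.19 kA → 2.19
  70.6 kA → 70.6
  190000 A = 190000e-3 kA = 190
  92.3 kA → 92.3
Sum: 2.19 + 70.6 + 190 + 92.3 = 355.09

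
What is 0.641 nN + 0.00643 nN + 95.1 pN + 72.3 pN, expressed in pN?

In pN:
  0.641 nN = 0.641e3 pN = 641
  0.00643 nN = 0.00643e3 pN = 6.43
  95.1 pN → 95.1
  72.3 pN → 72.3
Sum: 641 + 6.43 + 95.1 + 72.3 = 814.83

814.83 pN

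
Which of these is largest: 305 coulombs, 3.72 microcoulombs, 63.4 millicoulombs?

305 coulombs

305 coulombs = 305 coulombs
3.72 microcoulombs = 0.00000372 coulombs
63.4 millicoulombs = 0.0634 coulombs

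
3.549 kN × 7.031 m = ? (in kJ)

3.549 × 10³ × 7.031 = 24.953019 × 10³ J

24.953019 kJ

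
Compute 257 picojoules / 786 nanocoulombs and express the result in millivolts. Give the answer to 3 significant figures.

0.327 millivolts

(257 × 10^-12) / (786 × 10^-9) = 0.32697 × 10^-3 V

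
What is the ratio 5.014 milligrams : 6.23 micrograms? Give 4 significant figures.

804.8

(5.014 × 10⁻³) / (6.23 × 10⁻⁶) = 0.80482 × 10³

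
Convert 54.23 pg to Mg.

0.00000000000000005423 Mg

pico = 10^-12, mega = 10^6; factor is 10^-18.
54.23 × 10^-18 = 0.00000000000000005423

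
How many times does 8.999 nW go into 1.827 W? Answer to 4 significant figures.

(1.827) / (8.999 × 10^-9) = 0.20302 × 10^9

203000000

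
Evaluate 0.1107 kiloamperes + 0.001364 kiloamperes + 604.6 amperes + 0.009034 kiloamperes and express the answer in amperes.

725.698 amperes

In amperes:
  0.1107 kiloamperes = 0.1107 × 10³ amperes = 110.7
  0.001364 kiloamperes = 0.001364 × 10³ amperes = 1.364
  604.6 amperes → 604.6
  0.009034 kiloamperes = 0.009034 × 10³ amperes = 9.034
Sum: 110.7 + 1.364 + 604.6 + 9.034 = 725.698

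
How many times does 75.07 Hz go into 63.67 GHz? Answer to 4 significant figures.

(63.67 × 10^9) / (75.07) = 0.84814 × 10^9

848100000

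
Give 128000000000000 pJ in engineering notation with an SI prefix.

= 128 J; mantissa already in [1, 1000).

128 J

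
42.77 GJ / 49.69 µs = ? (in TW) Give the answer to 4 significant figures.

860.7 TW

(42.77e9) / (49.69e-6) = 0.860737e15 W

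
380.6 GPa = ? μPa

380600000000000000 μPa

giga = 1e9, micro = 1e-6; factor is 1e15.
380.6 × 1e15 = 380600000000000000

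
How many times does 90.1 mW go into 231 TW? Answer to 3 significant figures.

(231e12) / (90.1e-3) = 2.564e15

2560000000000000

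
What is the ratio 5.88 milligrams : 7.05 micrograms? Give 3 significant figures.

(5.88 × 10^-3) / (7.05 × 10^-6) = 0.834 × 10^3

834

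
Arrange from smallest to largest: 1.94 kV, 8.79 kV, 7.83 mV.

1.94 kV = 1940 V
8.79 kV = 8790 V
7.83 mV = 0.00783 V

7.83 mV < 1.94 kV < 8.79 kV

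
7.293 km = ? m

kilo = 10^3, (no prefix) = 10^0; factor is 10^3.
7.293 × 10^3 = 7293

7293 m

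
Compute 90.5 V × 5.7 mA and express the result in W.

0.51585 W

90.5 × 5.7e-3 = 515.85e-3 W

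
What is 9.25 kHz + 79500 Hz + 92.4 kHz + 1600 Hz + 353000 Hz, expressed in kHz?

535.75 kHz

In kHz:
  9.25 kHz → 9.25
  79500 Hz = 79500 × 10^-3 kHz = 79.5
  92.4 kHz → 92.4
  1600 Hz = 1600 × 10^-3 kHz = 1.6
  353000 Hz = 353000 × 10^-3 kHz = 353
Sum: 9.25 + 79.5 + 92.4 + 1.6 + 353 = 535.75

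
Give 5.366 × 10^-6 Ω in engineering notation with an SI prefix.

= 5.366 × 10^-6 Ω; 10^-6 is micro.

5.366 μΩ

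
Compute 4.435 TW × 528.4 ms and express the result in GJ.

2343.454 GJ

4.435e12 × 528.4e-3 = 2343.454e9 J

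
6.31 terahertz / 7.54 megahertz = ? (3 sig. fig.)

(6.31e12) / (7.54e6) = 0.8369e6

837000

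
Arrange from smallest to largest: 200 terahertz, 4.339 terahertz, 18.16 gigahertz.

18.16 gigahertz < 4.339 terahertz < 200 terahertz

200 terahertz = 200000000000000 hertz
4.339 terahertz = 4339000000000 hertz
18.16 gigahertz = 18160000000 hertz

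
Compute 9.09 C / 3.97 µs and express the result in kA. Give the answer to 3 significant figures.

(9.09) / (3.97e-6) = 2.2897e6 A

2290 kA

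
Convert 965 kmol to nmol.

965000000000000 nmol

kilo = 10^3, nano = 10^-9; factor is 10^12.
965 × 10^12 = 965000000000000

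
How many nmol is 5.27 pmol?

0.00527 nmol

pico = 10⁻¹², nano = 10⁻⁹; factor is 10⁻³.
5.27 × 10⁻³ = 0.00527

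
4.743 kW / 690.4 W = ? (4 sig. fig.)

6.870

(4.743 × 10^3) / (690.4) = 0.0068699 × 10^3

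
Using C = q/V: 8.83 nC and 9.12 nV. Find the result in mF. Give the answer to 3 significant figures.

(8.83e-9) / (9.12e-9) = 0.9682 F

968 mF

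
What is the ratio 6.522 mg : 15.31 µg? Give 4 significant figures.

426.0

(6.522 × 10⁻³) / (15.31 × 10⁻⁶) = 0.426 × 10³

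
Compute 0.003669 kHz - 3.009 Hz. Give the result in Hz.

0.66 Hz

In Hz:
  0.003669 kHz = 0.003669 × 10³ Hz = 3.669
  3.009 Hz → 3.009
Difference: 3.669 - 3.009 = 0.66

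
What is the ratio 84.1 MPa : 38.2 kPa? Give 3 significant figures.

2200

(84.1 × 10⁶) / (38.2 × 10³) = 2.202 × 10³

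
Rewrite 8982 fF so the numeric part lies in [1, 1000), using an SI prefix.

= 8.982e-12 F; 1e-12 is pico.

8.982 pF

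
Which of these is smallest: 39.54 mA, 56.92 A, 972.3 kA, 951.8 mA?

39.54 mA = 0.03954 A
56.92 A = 56.92 A
972.3 kA = 972300 A
951.8 mA = 0.9518 A

39.54 mA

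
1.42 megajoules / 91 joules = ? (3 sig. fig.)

(1.42e6) / (91) = 0.0156e6

15600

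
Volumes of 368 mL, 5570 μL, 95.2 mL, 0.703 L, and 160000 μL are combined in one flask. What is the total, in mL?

1331.77 mL

In mL:
  368 mL → 368
  5570 μL = 5570 × 10^-3 mL = 5.57
  95.2 mL → 95.2
  0.703 L = 0.703 × 10^3 mL = 703
  160000 μL = 160000 × 10^-3 mL = 160
Sum: 368 + 5.57 + 95.2 + 703 + 160 = 1331.77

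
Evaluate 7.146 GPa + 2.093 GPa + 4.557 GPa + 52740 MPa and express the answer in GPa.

In GPa:
  7.146 GPa → 7.146
  2.093 GPa → 2.093
  4.557 GPa → 4.557
  52740 MPa = 52740 × 10^-3 GPa = 52.74
Sum: 7.146 + 2.093 + 4.557 + 52.74 = 66.536

66.536 GPa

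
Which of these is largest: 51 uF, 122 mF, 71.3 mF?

122 mF

51 uF = 0.000051 F
122 mF = 0.122 F
71.3 mF = 0.0713 F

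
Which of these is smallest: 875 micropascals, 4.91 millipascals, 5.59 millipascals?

875 micropascals = 0.000875 pascals
4.91 millipascals = 0.00491 pascals
5.59 millipascals = 0.00559 pascals

875 micropascals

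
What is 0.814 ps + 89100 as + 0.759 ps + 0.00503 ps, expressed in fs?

In fs:
  0.814 ps = 0.814 × 10^3 fs = 814
  89100 as = 89100 × 10^-3 fs = 89.1
  0.759 ps = 0.759 × 10^3 fs = 759
  0.00503 ps = 0.00503 × 10^3 fs = 5.03
Sum: 814 + 89.1 + 759 + 5.03 = 1667.13

1667.13 fs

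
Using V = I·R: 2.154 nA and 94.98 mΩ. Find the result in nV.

2.154e-9 × 94.98e-3 = 204.58692e-12 V

0.20458692 nV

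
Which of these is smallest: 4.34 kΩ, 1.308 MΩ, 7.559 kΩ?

4.34 kΩ

4.34 kΩ = 4340 Ω
1.308 MΩ = 1308000 Ω
7.559 kΩ = 7559 Ω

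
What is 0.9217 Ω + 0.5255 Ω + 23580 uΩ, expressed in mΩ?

1470.78 mΩ

In mΩ:
  0.9217 Ω = 0.9217e3 mΩ = 921.7
  0.5255 Ω = 0.5255e3 mΩ = 525.5
  23580 uΩ = 23580e-3 mΩ = 23.58
Sum: 921.7 + 525.5 + 23.58 = 1470.78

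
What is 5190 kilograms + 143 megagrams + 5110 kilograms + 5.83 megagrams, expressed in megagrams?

159.13 megagrams

In megagrams:
  5190 kilograms = 5190 × 10⁻³ megagrams = 5.19
  143 megagrams → 143
  5110 kilograms = 5110 × 10⁻³ megagrams = 5.11
  5.83 megagrams → 5.83
Sum: 5.19 + 143 + 5.11 + 5.83 = 159.13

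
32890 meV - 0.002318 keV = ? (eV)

30.572 eV

In eV:
  32890 meV = 32890e-3 eV = 32.89
  0.002318 keV = 0.002318e3 eV = 2.318
Difference: 32.89 - 2.318 = 30.572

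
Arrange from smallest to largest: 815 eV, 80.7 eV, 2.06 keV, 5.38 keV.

815 eV = 815 eV
80.7 eV = 80.7 eV
2.06 keV = 2060 eV
5.38 keV = 5380 eV

80.7 eV < 815 eV < 2.06 keV < 5.38 keV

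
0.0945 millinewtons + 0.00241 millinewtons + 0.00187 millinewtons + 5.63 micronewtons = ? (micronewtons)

In micronewtons:
  0.0945 millinewtons = 0.0945 × 10³ micronewtons = 94.5
  0.00241 millinewtons = 0.00241 × 10³ micronewtons = 2.41
  0.00187 millinewtons = 0.00187 × 10³ micronewtons = 1.87
  5.63 micronewtons → 5.63
Sum: 94.5 + 2.41 + 1.87 + 5.63 = 104.41

104.41 micronewtons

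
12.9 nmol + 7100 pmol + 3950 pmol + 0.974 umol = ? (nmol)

997.95 nmol

In nmol:
  12.9 nmol → 12.9
  7100 pmol = 7100 × 10^-3 nmol = 7.1
  3950 pmol = 3950 × 10^-3 nmol = 3.95
  0.974 umol = 0.974 × 10^3 nmol = 974
Sum: 12.9 + 7.1 + 3.95 + 974 = 997.95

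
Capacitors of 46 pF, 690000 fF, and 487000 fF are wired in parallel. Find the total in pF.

1223 pF

In pF:
  46 pF → 46
  690000 fF = 690000 × 10⁻³ pF = 690
  487000 fF = 487000 × 10⁻³ pF = 487
Sum: 46 + 690 + 487 = 1223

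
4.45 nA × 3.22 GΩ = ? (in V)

14.329 V

4.45e-9 × 3.22e9 = 14.329 V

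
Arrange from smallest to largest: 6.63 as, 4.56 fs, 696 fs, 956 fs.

6.63 as < 4.56 fs < 696 fs < 956 fs

6.63 as = 0.00000000000000000663 s
4.56 fs = 0.00000000000000456 s
696 fs = 0.000000000000696 s
956 fs = 0.000000000000956 s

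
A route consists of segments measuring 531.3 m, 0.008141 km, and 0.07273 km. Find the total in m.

612.171 m

In m:
  531.3 m → 531.3
  0.008141 km = 0.008141e3 m = 8.141
  0.07273 km = 0.07273e3 m = 72.73
Sum: 531.3 + 8.141 + 72.73 = 612.171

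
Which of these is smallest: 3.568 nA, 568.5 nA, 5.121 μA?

3.568 nA = 0.000000003568 A
568.5 nA = 0.0000005685 A
5.121 μA = 0.000005121 A

3.568 nA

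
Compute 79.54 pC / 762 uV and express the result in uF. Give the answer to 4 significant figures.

0.1044 uF

(79.54 × 10^-12) / (762 × 10^-6) = 0.104383 × 10^-6 F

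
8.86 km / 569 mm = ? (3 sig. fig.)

15600

(8.86e3) / (569e-3) = 0.01557e6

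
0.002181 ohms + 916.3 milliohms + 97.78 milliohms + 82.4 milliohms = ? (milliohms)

In milliohms:
  0.002181 ohms = 0.002181e3 milliohms = 2.181
  916.3 milliohms → 916.3
  97.78 milliohms → 97.78
  82.4 milliohms → 82.4
Sum: 2.181 + 916.3 + 97.78 + 82.4 = 1098.661

1098.661 milliohms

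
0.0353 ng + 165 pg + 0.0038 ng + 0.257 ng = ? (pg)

461.1 pg

In pg:
  0.0353 ng = 0.0353 × 10^3 pg = 35.3
  165 pg → 165
  0.0038 ng = 0.0038 × 10^3 pg = 3.8
  0.257 ng = 0.257 × 10^3 pg = 257
Sum: 35.3 + 165 + 3.8 + 257 = 461.1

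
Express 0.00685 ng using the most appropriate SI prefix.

6.85 pg

= 6.85 × 10^-12 g; 10^-12 is pico.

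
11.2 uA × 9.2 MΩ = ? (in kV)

11.2 × 10⁻⁶ × 9.2 × 10⁶ = 103.04 V

0.10304 kV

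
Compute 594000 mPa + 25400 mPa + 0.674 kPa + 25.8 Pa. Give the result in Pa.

1319.2 Pa

In Pa:
  594000 mPa = 594000 × 10^-3 Pa = 594
  25400 mPa = 25400 × 10^-3 Pa = 25.4
  0.674 kPa = 0.674 × 10^3 Pa = 674
  25.8 Pa → 25.8
Sum: 594 + 25.4 + 674 + 25.8 = 1319.2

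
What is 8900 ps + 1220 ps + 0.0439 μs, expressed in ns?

54.02 ns

In ns:
  8900 ps = 8900e-3 ns = 8.9
  1220 ps = 1220e-3 ns = 1.22
  0.0439 μs = 0.0439e3 ns = 43.9
Sum: 8.9 + 1.22 + 43.9 = 54.02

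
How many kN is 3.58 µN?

micro = 10⁻⁶, kilo = 10³; factor is 10⁻⁹.
3.58 × 10⁻⁹ = 0.00000000358

0.00000000358 kN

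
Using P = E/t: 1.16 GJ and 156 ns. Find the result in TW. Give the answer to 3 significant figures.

(1.16 × 10⁹) / (156 × 10⁻⁹) = 0.0074359 × 10¹⁸ W

7440 TW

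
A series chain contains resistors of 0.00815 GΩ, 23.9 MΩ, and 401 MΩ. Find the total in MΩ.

433.05 MΩ

In MΩ:
  0.00815 GΩ = 0.00815e3 MΩ = 8.15
  23.9 MΩ → 23.9
  401 MΩ → 401
Sum: 8.15 + 23.9 + 401 = 433.05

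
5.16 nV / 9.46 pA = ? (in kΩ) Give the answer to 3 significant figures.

(5.16 × 10^-9) / (9.46 × 10^-12) = 0.54545 × 10^3 Ω

0.545 kΩ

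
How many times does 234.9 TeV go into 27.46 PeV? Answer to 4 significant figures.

(27.46e15) / (234.9e12) = 0.1169e3

116.9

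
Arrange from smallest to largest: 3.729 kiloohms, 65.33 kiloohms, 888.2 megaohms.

3.729 kiloohms = 3729 ohms
65.33 kiloohms = 65330 ohms
888.2 megaohms = 888200000 ohms

3.729 kiloohms < 65.33 kiloohms < 888.2 megaohms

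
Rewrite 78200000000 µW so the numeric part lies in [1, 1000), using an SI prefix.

= 78.2 × 10^3 W; 10^3 is kilo.

78.2 kW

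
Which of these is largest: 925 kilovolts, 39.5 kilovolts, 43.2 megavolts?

43.2 megavolts

925 kilovolts = 925000 volts
39.5 kilovolts = 39500 volts
43.2 megavolts = 43200000 volts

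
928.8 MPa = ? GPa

0.9288 GPa

mega = 10⁶, giga = 10⁹; factor is 10⁻³.
928.8 × 10⁻³ = 0.9288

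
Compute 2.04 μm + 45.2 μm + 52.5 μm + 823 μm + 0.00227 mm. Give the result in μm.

In μm:
  2.04 μm → 2.04
  45.2 μm → 45.2
  52.5 μm → 52.5
  823 μm → 823
  0.00227 mm = 0.00227e3 μm = 2.27
Sum: 2.04 + 45.2 + 52.5 + 823 + 2.27 = 925.01

925.01 μm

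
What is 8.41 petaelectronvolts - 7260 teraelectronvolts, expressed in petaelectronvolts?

In petaelectronvolts:
  8.41 petaelectronvolts → 8.41
  7260 teraelectronvolts = 7260 × 10⁻³ petaelectronvolts = 7.26
Difference: 8.41 - 7.26 = 1.15

1.15 petaelectronvolts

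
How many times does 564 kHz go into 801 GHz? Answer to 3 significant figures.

1420000

(801e9) / (564e3) = 1.42e6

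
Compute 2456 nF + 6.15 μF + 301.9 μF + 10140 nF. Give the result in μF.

320.646 μF

In μF:
  2456 nF = 2456e-3 μF = 2.456
  6.15 μF → 6.15
  301.9 μF → 301.9
  10140 nF = 10140e-3 μF = 10.14
Sum: 2.456 + 6.15 + 301.9 + 10.14 = 320.646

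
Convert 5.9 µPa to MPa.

micro = 1e-6, mega = 1e6; factor is 1e-12.
5.9 × 1e-12 = 0.0000000000059

0.0000000000059 MPa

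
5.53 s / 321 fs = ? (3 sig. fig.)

(5.53) / (321 × 10⁻¹⁵) = 0.01723 × 10¹⁵

17200000000000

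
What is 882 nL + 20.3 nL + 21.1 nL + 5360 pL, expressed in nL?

In nL:
  882 nL → 882
  20.3 nL → 20.3
  21.1 nL → 21.1
  5360 pL = 5360 × 10⁻³ nL = 5.36
Sum: 882 + 20.3 + 21.1 + 5.36 = 928.76

928.76 nL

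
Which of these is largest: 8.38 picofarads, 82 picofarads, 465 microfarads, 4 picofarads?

465 microfarads

8.38 picofarads = 0.00000000000838 farads
82 picofarads = 0.000000000082 farads
465 microfarads = 0.000465 farads
4 picofarads = 0.000000000004 farads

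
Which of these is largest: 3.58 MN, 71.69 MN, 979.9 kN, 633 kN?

3.58 MN = 3580000 N
71.69 MN = 71690000 N
979.9 kN = 979900 N
633 kN = 633000 N

71.69 MN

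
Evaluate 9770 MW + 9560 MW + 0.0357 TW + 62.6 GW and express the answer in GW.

In GW:
  9770 MW = 9770 × 10⁻³ GW = 9.77
  9560 MW = 9560 × 10⁻³ GW = 9.56
  0.0357 TW = 0.0357 × 10³ GW = 35.7
  62.6 GW → 62.6
Sum: 9.77 + 9.56 + 35.7 + 62.6 = 117.63

117.63 GW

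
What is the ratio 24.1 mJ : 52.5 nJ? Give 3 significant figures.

(24.1 × 10⁻³) / (52.5 × 10⁻⁹) = 0.459 × 10⁶

459000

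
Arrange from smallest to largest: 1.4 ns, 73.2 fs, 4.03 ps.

73.2 fs < 4.03 ps < 1.4 ns

1.4 ns = 0.0000000014 s
73.2 fs = 0.0000000000000732 s
4.03 ps = 0.00000000000403 s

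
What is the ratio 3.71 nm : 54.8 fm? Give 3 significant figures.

(3.71e-9) / (54.8e-15) = 0.0677e6

67700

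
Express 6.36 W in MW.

(no prefix) = 10^0, mega = 10^6; factor is 10^-6.
6.36 × 10^-6 = 0.00000636

0.00000636 MW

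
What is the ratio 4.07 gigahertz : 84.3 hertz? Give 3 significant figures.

48300000

(4.07e9) / (84.3) = 0.04828e9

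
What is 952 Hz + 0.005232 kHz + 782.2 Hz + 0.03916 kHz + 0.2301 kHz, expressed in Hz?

In Hz:
  952 Hz → 952
  0.005232 kHz = 0.005232 × 10³ Hz = 5.232
  782.2 Hz → 782.2
  0.03916 kHz = 0.03916 × 10³ Hz = 39.16
  0.2301 kHz = 0.2301 × 10³ Hz = 230.1
Sum: 952 + 5.232 + 782.2 + 39.16 + 230.1 = 2008.692

2008.692 Hz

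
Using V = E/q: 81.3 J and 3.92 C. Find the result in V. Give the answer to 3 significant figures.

(81.3) / (3.92) = 20.74 V

20.7 V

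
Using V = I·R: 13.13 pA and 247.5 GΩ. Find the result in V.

13.13 × 10^-12 × 247.5 × 10^9 = 3249.675 × 10^-3 V

3.249675 V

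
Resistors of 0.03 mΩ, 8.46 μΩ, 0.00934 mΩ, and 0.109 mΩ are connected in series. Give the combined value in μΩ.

156.8 μΩ

In μΩ:
  0.03 mΩ = 0.03 × 10^3 μΩ = 30
  8.46 μΩ → 8.46
  0.00934 mΩ = 0.00934 × 10^3 μΩ = 9.34
  0.109 mΩ = 0.109 × 10^3 μΩ = 109
Sum: 30 + 8.46 + 9.34 + 109 = 156.8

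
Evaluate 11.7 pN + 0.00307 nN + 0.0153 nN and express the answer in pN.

30.07 pN

In pN:
  11.7 pN → 11.7
  0.00307 nN = 0.00307 × 10³ pN = 3.07
  0.0153 nN = 0.0153 × 10³ pN = 15.3
Sum: 11.7 + 3.07 + 15.3 = 30.07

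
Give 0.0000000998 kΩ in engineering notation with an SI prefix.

= 99.8 × 10⁻⁶ Ω; 10⁻⁶ is micro.

99.8 μΩ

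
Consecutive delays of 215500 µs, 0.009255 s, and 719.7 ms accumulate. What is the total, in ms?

In ms:
  215500 µs = 215500 × 10^-3 ms = 215.5
  0.009255 s = 0.009255 × 10^3 ms = 9.255
  719.7 ms → 719.7
Sum: 215.5 + 9.255 + 719.7 = 944.455

944.455 ms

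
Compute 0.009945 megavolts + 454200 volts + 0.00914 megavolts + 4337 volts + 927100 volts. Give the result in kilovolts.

In kilovolts:
  0.009945 megavolts = 0.009945 × 10^3 kilovolts = 9.945
  454200 volts = 454200 × 10^-3 kilovolts = 454.2
  0.00914 megavolts = 0.00914 × 10^3 kilovolts = 9.14
  4337 volts = 4337 × 10^-3 kilovolts = 4.337
  927100 volts = 927100 × 10^-3 kilovolts = 927.1
Sum: 9.945 + 454.2 + 9.14 + 4.337 + 927.1 = 1404.722

1404.722 kilovolts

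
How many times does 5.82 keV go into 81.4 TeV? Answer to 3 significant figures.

14000000000

(81.4 × 10^12) / (5.82 × 10^3) = 13.99 × 10^9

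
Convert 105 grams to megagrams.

(no prefix) = 10⁰, mega = 10⁶; factor is 10⁻⁶.
105 × 10⁻⁶ = 0.000105

0.000105 megagrams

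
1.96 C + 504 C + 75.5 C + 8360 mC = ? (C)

In C:
  1.96 C → 1.96
  504 C → 504
  75.5 C → 75.5
  8360 mC = 8360 × 10⁻³ C = 8.36
Sum: 1.96 + 504 + 75.5 + 8.36 = 589.82

589.82 C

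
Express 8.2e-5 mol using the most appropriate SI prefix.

= 82e-6 mol; 1e-6 is micro.

82 µmol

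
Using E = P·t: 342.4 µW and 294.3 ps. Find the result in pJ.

0.10076832 pJ

342.4 × 10⁻⁶ × 294.3 × 10⁻¹² = 100768.32 × 10⁻¹⁸ J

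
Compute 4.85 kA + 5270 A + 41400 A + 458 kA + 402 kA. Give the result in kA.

911.52 kA

In kA:
  4.85 kA → 4.85
  5270 A = 5270 × 10^-3 kA = 5.27
  41400 A = 41400 × 10^-3 kA = 41.4
  458 kA → 458
  402 kA → 402
Sum: 4.85 + 5.27 + 41.4 + 458 + 402 = 911.52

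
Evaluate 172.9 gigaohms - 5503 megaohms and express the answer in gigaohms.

In gigaohms:
  172.9 gigaohms → 172.9
  5503 megaohms = 5503e-3 gigaohms = 5.503
Difference: 172.9 - 5.503 = 167.397

167.397 gigaohms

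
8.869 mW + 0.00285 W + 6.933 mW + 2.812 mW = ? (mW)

In mW:
  8.869 mW → 8.869
  0.00285 W = 0.00285 × 10^3 mW = 2.85
  6.933 mW → 6.933
  2.812 mW → 2.812
Sum: 8.869 + 2.85 + 6.933 + 2.812 = 21.464

21.464 mW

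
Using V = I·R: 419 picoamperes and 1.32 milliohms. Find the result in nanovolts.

419e-12 × 1.32e-3 = 553.08e-15 V

0.00055308 nanovolts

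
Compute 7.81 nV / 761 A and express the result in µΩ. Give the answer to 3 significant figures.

(7.81 × 10⁻⁹) / (761) = 0.010263 × 10⁻⁹ Ω

0.0000103 µΩ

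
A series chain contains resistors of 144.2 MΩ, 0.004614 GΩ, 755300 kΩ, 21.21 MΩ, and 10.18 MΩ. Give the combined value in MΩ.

935.504 MΩ

In MΩ:
  144.2 MΩ → 144.2
  0.004614 GΩ = 0.004614 × 10^3 MΩ = 4.614
  755300 kΩ = 755300 × 10^-3 MΩ = 755.3
  21.21 MΩ → 21.21
  10.18 MΩ → 10.18
Sum: 144.2 + 4.614 + 755.3 + 21.21 + 10.18 = 935.504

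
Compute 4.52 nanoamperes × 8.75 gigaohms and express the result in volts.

4.52 × 10⁻⁹ × 8.75 × 10⁹ = 39.55 V

39.55 volts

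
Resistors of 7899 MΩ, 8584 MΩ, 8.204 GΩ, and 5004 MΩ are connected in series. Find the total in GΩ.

In GΩ:
  7899 MΩ = 7899e-3 GΩ = 7.899
  8584 MΩ = 8584e-3 GΩ = 8.584
  8.204 GΩ → 8.204
  5004 MΩ = 5004e-3 GΩ = 5.004
Sum: 7.899 + 8.584 + 8.204 + 5.004 = 29.691

29.691 GΩ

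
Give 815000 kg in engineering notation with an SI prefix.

= 815e6 g; 1e6 is mega.

815 Mg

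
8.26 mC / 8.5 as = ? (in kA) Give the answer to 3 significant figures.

972000000000 kA

(8.26 × 10⁻³) / (8.5 × 10⁻¹⁸) = 0.97176 × 10¹⁵ A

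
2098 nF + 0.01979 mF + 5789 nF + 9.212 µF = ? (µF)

36.889 µF

In µF:
  2098 nF = 2098 × 10^-3 µF = 2.098
  0.01979 mF = 0.01979 × 10^3 µF = 19.79
  5789 nF = 5789 × 10^-3 µF = 5.789
  9.212 µF → 9.212
Sum: 2.098 + 19.79 + 5.789 + 9.212 = 36.889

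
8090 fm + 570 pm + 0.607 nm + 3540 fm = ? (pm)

1188.63 pm

In pm:
  8090 fm = 8090 × 10⁻³ pm = 8.09
  570 pm → 570
  0.607 nm = 0.607 × 10³ pm = 607
  3540 fm = 3540 × 10⁻³ pm = 3.54
Sum: 8.09 + 570 + 607 + 3.54 = 1188.63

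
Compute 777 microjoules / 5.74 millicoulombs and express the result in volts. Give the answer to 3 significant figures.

(777 × 10⁻⁶) / (5.74 × 10⁻³) = 135.37 × 10⁻³ V

0.135 volts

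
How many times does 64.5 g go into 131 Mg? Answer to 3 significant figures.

2030000

(131 × 10⁶) / (64.5) = 2.031 × 10⁶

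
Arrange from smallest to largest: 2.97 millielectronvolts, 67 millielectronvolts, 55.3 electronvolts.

2.97 millielectronvolts < 67 millielectronvolts < 55.3 electronvolts

2.97 millielectronvolts = 0.00297 electronvolts
67 millielectronvolts = 0.067 electronvolts
55.3 electronvolts = 55.3 electronvolts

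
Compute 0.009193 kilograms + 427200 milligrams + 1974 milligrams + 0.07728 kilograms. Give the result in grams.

In grams:
  0.009193 kilograms = 0.009193 × 10³ grams = 9.193
  427200 milligrams = 427200 × 10⁻³ grams = 427.2
  1974 milligrams = 1974 × 10⁻³ grams = 1.974
  0.07728 kilograms = 0.07728 × 10³ grams = 77.28
Sum: 9.193 + 427.2 + 1.974 + 77.28 = 515.647

515.647 grams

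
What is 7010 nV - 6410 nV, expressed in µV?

In µV:
  7010 nV = 7010e-3 µV = 7.01
  6410 nV = 6410e-3 µV = 6.41
Difference: 7.01 - 6.41 = 0.6

0.6 µV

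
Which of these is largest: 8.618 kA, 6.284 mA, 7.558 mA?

8.618 kA = 8618 A
6.284 mA = 0.006284 A
7.558 mA = 0.007558 A

8.618 kA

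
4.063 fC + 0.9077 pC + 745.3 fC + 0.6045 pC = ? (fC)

In fC:
  4.063 fC → 4.063
  0.9077 pC = 0.9077 × 10³ fC = 907.7
  745.3 fC → 745.3
  0.6045 pC = 0.6045 × 10³ fC = 604.5
Sum: 4.063 + 907.7 + 745.3 + 604.5 = 2261.563

2261.563 fC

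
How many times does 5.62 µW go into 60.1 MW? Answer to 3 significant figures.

(60.1e6) / (5.62e-6) = 10.69e12

10700000000000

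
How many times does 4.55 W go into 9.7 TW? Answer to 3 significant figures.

(9.7 × 10^12) / (4.55) = 2.132 × 10^12

2130000000000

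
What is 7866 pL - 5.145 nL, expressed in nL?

In nL:
  7866 pL = 7866 × 10⁻³ nL = 7.866
  5.145 nL → 5.145
Difference: 7.866 - 5.145 = 2.721

2.721 nL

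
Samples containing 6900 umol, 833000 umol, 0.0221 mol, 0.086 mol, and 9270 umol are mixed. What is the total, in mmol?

957.27 mmol

In mmol:
  6900 umol = 6900 × 10⁻³ mmol = 6.9
  833000 umol = 833000 × 10⁻³ mmol = 833
  0.0221 mol = 0.0221 × 10³ mmol = 22.1
  0.086 mol = 0.086 × 10³ mmol = 86
  9270 umol = 9270 × 10⁻³ mmol = 9.27
Sum: 6.9 + 833 + 22.1 + 86 + 9.27 = 957.27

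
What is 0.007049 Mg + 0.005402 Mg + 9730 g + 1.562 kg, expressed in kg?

In kg:
  0.007049 Mg = 0.007049 × 10^3 kg = 7.049
  0.005402 Mg = 0.005402 × 10^3 kg = 5.402
  9730 g = 9730 × 10^-3 kg = 9.73
  1.562 kg → 1.562
Sum: 7.049 + 5.402 + 9.73 + 1.562 = 23.743

23.743 kg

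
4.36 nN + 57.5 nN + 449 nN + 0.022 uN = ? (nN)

532.86 nN

In nN:
  4.36 nN → 4.36
  57.5 nN → 57.5
  449 nN → 449
  0.022 uN = 0.022 × 10³ nN = 22
Sum: 4.36 + 57.5 + 449 + 22 = 532.86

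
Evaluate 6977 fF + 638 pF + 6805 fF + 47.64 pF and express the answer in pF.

In pF:
  6977 fF = 6977 × 10⁻³ pF = 6.977
  638 pF → 638
  6805 fF = 6805 × 10⁻³ pF = 6.805
  47.64 pF → 47.64
Sum: 6.977 + 638 + 6.805 + 47.64 = 699.422

699.422 pF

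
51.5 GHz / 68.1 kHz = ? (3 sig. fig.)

(51.5 × 10^9) / (68.1 × 10^3) = 0.7562 × 10^6

756000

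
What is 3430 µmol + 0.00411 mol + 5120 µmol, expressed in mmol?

In mmol:
  3430 µmol = 3430 × 10⁻³ mmol = 3.43
  0.00411 mol = 0.00411 × 10³ mmol = 4.11
  5120 µmol = 5120 × 10⁻³ mmol = 5.12
Sum: 3.43 + 4.11 + 5.12 = 12.66

12.66 mmol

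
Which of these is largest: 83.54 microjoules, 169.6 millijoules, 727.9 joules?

727.9 joules

83.54 microjoules = 0.00008354 joules
169.6 millijoules = 0.1696 joules
727.9 joules = 727.9 joules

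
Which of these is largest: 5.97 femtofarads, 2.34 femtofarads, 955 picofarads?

5.97 femtofarads = 0.00000000000000597 farads
2.34 femtofarads = 0.00000000000000234 farads
955 picofarads = 0.000000000955 farads

955 picofarads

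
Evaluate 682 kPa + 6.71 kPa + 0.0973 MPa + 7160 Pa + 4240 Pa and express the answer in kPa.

797.41 kPa

In kPa:
  682 kPa → 682
  6.71 kPa → 6.71
  0.0973 MPa = 0.0973 × 10³ kPa = 97.3
  7160 Pa = 7160 × 10⁻³ kPa = 7.16
  4240 Pa = 4240 × 10⁻³ kPa = 4.24
Sum: 682 + 6.71 + 97.3 + 7.16 + 4.24 = 797.41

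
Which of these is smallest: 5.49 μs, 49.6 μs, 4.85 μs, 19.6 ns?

19.6 ns

5.49 μs = 0.00000549 s
49.6 μs = 0.0000496 s
4.85 μs = 0.00000485 s
19.6 ns = 0.0000000196 s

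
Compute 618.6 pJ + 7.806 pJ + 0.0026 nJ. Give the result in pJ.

In pJ:
  618.6 pJ → 618.6
  7.806 pJ → 7.806
  0.0026 nJ = 0.0026 × 10^3 pJ = 2.6
Sum: 618.6 + 7.806 + 2.6 = 629.006

629.006 pJ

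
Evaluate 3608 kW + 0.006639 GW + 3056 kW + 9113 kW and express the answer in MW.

22.416 MW

In MW:
  3608 kW = 3608e-3 MW = 3.608
  0.006639 GW = 0.006639e3 MW = 6.639
  3056 kW = 3056e-3 MW = 3.056
  9113 kW = 9113e-3 MW = 9.113
Sum: 3.608 + 6.639 + 3.056 + 9.113 = 22.416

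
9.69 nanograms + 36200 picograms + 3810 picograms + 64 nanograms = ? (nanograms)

In nanograms:
  9.69 nanograms → 9.69
  36200 picograms = 36200 × 10^-3 nanograms = 36.2
  3810 picograms = 3810 × 10^-3 nanograms = 3.81
  64 nanograms → 64
Sum: 9.69 + 36.2 + 3.81 + 64 = 113.7

113.7 nanograms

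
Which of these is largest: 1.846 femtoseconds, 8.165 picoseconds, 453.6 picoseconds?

453.6 picoseconds

1.846 femtoseconds = 0.000000000000001846 seconds
8.165 picoseconds = 0.000000000008165 seconds
453.6 picoseconds = 0.0000000004536 seconds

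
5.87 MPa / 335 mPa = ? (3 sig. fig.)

(5.87 × 10⁶) / (335 × 10⁻³) = 0.01752 × 10⁹

17500000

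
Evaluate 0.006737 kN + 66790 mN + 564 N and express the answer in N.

637.527 N

In N:
  0.006737 kN = 0.006737 × 10³ N = 6.737
  66790 mN = 66790 × 10⁻³ N = 66.79
  564 N → 564
Sum: 6.737 + 66.79 + 564 = 637.527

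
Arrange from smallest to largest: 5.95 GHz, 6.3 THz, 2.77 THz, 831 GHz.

5.95 GHz = 5950000000 Hz
6.3 THz = 6300000000000 Hz
2.77 THz = 2770000000000 Hz
831 GHz = 831000000000 Hz

5.95 GHz < 831 GHz < 2.77 THz < 6.3 THz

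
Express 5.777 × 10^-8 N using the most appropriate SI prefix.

57.77 nN

= 57.77 × 10^-9 N; 10^-9 is nano.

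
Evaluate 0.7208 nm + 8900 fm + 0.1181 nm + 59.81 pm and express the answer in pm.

907.61 pm

In pm:
  0.7208 nm = 0.7208e3 pm = 720.8
  8900 fm = 8900e-3 pm = 8.9
  0.1181 nm = 0.1181e3 pm = 118.1
  59.81 pm → 59.81
Sum: 720.8 + 8.9 + 118.1 + 59.81 = 907.61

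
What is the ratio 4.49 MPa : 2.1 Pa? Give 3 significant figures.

(4.49 × 10⁶) / (2.1) = 2.138 × 10⁶

2140000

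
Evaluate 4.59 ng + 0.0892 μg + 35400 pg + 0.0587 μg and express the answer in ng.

187.89 ng

In ng:
  4.59 ng → 4.59
  0.0892 μg = 0.0892 × 10³ ng = 89.2
  35400 pg = 35400 × 10⁻³ ng = 35.4
  0.0587 μg = 0.0587 × 10³ ng = 58.7
Sum: 4.59 + 89.2 + 35.4 + 58.7 = 187.89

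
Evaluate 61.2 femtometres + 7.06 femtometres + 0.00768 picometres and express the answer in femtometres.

In femtometres:
  61.2 femtometres → 61.2
  7.06 femtometres → 7.06
  0.00768 picometres = 0.00768 × 10³ femtometres = 7.68
Sum: 61.2 + 7.06 + 7.68 = 75.94

75.94 femtometres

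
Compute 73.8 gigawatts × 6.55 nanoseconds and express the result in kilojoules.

0.48339 kilojoules

73.8 × 10^9 × 6.55 × 10^-9 = 483.39 J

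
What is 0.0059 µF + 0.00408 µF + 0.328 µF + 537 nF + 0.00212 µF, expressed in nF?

877.1 nF

In nF:
  0.0059 µF = 0.0059e3 nF = 5.9
  0.00408 µF = 0.00408e3 nF = 4.08
  0.328 µF = 0.328e3 nF = 328
  537 nF → 537
  0.00212 µF = 0.00212e3 nF = 2.12
Sum: 5.9 + 4.08 + 328 + 537 + 2.12 = 877.1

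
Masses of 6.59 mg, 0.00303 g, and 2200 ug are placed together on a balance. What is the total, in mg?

11.82 mg

In mg:
  6.59 mg → 6.59
  0.00303 g = 0.00303e3 mg = 3.03
  2200 ug = 2200e-3 mg = 2.2
Sum: 6.59 + 3.03 + 2.2 = 11.82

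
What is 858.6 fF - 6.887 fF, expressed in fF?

851.713 fF

In fF:
  858.6 fF → 858.6
  6.887 fF → 6.887
Difference: 858.6 - 6.887 = 851.713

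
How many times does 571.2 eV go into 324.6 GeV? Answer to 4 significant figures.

(324.6 × 10^9) / (571.2) = 0.56828 × 10^9

568300000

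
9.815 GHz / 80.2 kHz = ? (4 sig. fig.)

(9.815 × 10^9) / (80.2 × 10^3) = 0.12238 × 10^6

122400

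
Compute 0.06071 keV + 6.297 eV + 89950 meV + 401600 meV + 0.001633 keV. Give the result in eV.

560.19 eV

In eV:
  0.06071 keV = 0.06071 × 10³ eV = 60.71
  6.297 eV → 6.297
  89950 meV = 89950 × 10⁻³ eV = 89.95
  401600 meV = 401600 × 10⁻³ eV = 401.6
  0.001633 keV = 0.001633 × 10³ eV = 1.633
Sum: 60.71 + 6.297 + 89.95 + 401.6 + 1.633 = 560.19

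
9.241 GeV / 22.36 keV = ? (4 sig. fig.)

413300

(9.241 × 10⁹) / (22.36 × 10³) = 0.41328 × 10⁶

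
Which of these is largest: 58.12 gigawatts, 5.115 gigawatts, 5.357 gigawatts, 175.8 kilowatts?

58.12 gigawatts

58.12 gigawatts = 58120000000 watts
5.115 gigawatts = 5115000000 watts
5.357 gigawatts = 5357000000 watts
175.8 kilowatts = 175800 watts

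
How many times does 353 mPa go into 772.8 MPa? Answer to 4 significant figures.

(772.8 × 10⁶) / (353 × 10⁻³) = 2.1892 × 10⁹

2189000000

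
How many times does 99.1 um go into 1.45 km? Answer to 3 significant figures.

14600000

(1.45e3) / (99.1e-6) = 0.01463e9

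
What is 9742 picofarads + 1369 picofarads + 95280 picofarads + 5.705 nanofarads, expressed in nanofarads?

In nanofarads:
  9742 picofarads = 9742e-3 nanofarads = 9.742
  1369 picofarads = 1369e-3 nanofarads = 1.369
  95280 picofarads = 95280e-3 nanofarads = 95.28
  5.705 nanofarads → 5.705
Sum: 9.742 + 1.369 + 95.28 + 5.705 = 112.096

112.096 nanofarads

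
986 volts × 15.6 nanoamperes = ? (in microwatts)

986 × 15.6 × 10⁻⁹ = 15381.6 × 10⁻⁹ W

15.3816 microwatts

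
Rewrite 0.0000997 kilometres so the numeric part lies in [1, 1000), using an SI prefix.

99.7 millimetres

= 99.7 × 10⁻³ metres; 10⁻³ is milli.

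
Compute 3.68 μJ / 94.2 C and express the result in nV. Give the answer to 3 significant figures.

(3.68e-6) / (94.2) = 0.039066e-6 V

39.1 nV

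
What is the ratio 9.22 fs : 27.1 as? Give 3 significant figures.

(9.22e-15) / (27.1e-18) = 0.3402e3

340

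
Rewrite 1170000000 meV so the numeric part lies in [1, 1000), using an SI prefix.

= 1.17 × 10⁶ eV; 10⁶ is mega.

1.17 MeV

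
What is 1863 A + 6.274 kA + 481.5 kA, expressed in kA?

489.637 kA

In kA:
  1863 A = 1863 × 10⁻³ kA = 1.863
  6.274 kA → 6.274
  481.5 kA → 481.5
Sum: 1.863 + 6.274 + 481.5 = 489.637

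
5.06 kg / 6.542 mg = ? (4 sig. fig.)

773500

(5.06e3) / (6.542e-3) = 0.77346e6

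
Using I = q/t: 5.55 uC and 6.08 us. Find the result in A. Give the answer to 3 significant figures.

(5.55 × 10⁻⁶) / (6.08 × 10⁻⁶) = 0.91283 A

0.913 A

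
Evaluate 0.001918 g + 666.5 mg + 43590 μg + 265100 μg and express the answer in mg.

977.108 mg

In mg:
  0.001918 g = 0.001918 × 10³ mg = 1.918
  666.5 mg → 666.5
  43590 μg = 43590 × 10⁻³ mg = 43.59
  265100 μg = 265100 × 10⁻³ mg = 265.1
Sum: 1.918 + 666.5 + 43.59 + 265.1 = 977.108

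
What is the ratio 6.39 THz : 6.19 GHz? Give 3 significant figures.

(6.39 × 10^12) / (6.19 × 10^9) = 1.032 × 10^3

1030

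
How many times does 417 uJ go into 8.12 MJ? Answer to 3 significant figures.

19500000000

(8.12 × 10^6) / (417 × 10^-6) = 0.01947 × 10^12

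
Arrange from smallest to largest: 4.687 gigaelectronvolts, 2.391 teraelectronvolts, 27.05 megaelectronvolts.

27.05 megaelectronvolts < 4.687 gigaelectronvolts < 2.391 teraelectronvolts

4.687 gigaelectronvolts = 4687000000 electronvolts
2.391 teraelectronvolts = 2391000000000 electronvolts
27.05 megaelectronvolts = 27050000 electronvolts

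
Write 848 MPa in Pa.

848000000 Pa

mega = 1e6, (no prefix) = 1e0; factor is 1e6.
848 × 1e6 = 848000000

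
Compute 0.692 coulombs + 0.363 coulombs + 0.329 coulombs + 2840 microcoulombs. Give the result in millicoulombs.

In millicoulombs:
  0.692 coulombs = 0.692 × 10³ millicoulombs = 692
  0.363 coulombs = 0.363 × 10³ millicoulombs = 363
  0.329 coulombs = 0.329 × 10³ millicoulombs = 329
  2840 microcoulombs = 2840 × 10⁻³ millicoulombs = 2.84
Sum: 692 + 363 + 329 + 2.84 = 1386.84

1386.84 millicoulombs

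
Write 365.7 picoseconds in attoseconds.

365700000 attoseconds

pico = 10^-12, atto = 10^-18; factor is 10^6.
365.7 × 10^6 = 365700000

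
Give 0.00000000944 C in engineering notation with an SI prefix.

9.44 nC

= 9.44 × 10^-9 C; 10^-9 is nano.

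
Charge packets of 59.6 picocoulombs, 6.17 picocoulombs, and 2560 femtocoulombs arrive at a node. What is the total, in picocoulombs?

In picocoulombs:
  59.6 picocoulombs → 59.6
  6.17 picocoulombs → 6.17
  2560 femtocoulombs = 2560e-3 picocoulombs = 2.56
Sum: 59.6 + 6.17 + 2.56 = 68.33

68.33 picocoulombs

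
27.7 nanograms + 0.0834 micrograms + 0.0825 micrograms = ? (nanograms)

193.6 nanograms

In nanograms:
  27.7 nanograms → 27.7
  0.0834 micrograms = 0.0834e3 nanograms = 83.4
  0.0825 micrograms = 0.0825e3 nanograms = 82.5
Sum: 27.7 + 83.4 + 82.5 = 193.6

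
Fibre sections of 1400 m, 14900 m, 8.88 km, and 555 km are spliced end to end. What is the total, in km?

580.18 km

In km:
  1400 m = 1400 × 10^-3 km = 1.4
  14900 m = 14900 × 10^-3 km = 14.9
  8.88 km → 8.88
  555 km → 555
Sum: 1.4 + 14.9 + 8.88 + 555 = 580.18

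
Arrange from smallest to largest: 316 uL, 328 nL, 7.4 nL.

7.4 nL < 328 nL < 316 uL

316 uL = 0.000316 L
328 nL = 0.000000328 L
7.4 nL = 0.0000000074 L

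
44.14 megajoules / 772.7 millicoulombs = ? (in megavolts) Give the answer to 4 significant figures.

57.12 megavolts

(44.14e6) / (772.7e-3) = 0.0571244e9 V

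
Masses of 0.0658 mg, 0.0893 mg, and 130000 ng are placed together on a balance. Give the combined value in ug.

In ug:
  0.0658 mg = 0.0658e3 ug = 65.8
  0.0893 mg = 0.0893e3 ug = 89.3
  130000 ng = 130000e-3 ug = 130
Sum: 65.8 + 89.3 + 130 = 285.1

285.1 ug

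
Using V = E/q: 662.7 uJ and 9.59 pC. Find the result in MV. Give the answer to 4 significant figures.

(662.7 × 10⁻⁶) / (9.59 × 10⁻¹²) = 69.1032 × 10⁶ V

69.10 MV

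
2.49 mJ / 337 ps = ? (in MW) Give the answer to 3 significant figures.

(2.49e-3) / (337e-12) = 0.0073887e9 W

7.39 MW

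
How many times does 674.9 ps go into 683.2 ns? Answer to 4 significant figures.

1012

(683.2 × 10⁻⁹) / (674.9 × 10⁻¹²) = 1.0123 × 10³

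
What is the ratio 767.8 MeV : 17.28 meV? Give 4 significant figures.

(767.8 × 10^6) / (17.28 × 10^-3) = 44.433 × 10^9

44430000000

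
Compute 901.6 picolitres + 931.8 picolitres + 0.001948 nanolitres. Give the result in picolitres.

1835.348 picolitres

In picolitres:
  901.6 picolitres → 901.6
  931.8 picolitres → 931.8
  0.001948 nanolitres = 0.001948 × 10^3 picolitres = 1.948
Sum: 901.6 + 931.8 + 1.948 = 1835.348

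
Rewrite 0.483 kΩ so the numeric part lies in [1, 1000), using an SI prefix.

483 Ω

= 483 Ω; mantissa already in [1, 1000).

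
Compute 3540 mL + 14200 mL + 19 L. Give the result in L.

In L:
  3540 mL = 3540 × 10⁻³ L = 3.54
  14200 mL = 14200 × 10⁻³ L = 14.2
  19 L → 19
Sum: 3.54 + 14.2 + 19 = 36.74

36.74 L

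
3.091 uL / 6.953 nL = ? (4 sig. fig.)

444.6

(3.091 × 10⁻⁶) / (6.953 × 10⁻⁹) = 0.44456 × 10³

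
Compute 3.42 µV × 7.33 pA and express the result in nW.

0.0000000250686 nW

3.42 × 10⁻⁶ × 7.33 × 10⁻¹² = 25.0686 × 10⁻¹⁸ W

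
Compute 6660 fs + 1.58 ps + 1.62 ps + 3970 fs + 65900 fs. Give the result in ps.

In ps:
  6660 fs = 6660 × 10⁻³ ps = 6.66
  1.58 ps → 1.58
  1.62 ps → 1.62
  3970 fs = 3970 × 10⁻³ ps = 3.97
  65900 fs = 65900 × 10⁻³ ps = 65.9
Sum: 6.66 + 1.58 + 1.62 + 3.97 + 65.9 = 79.73

79.73 ps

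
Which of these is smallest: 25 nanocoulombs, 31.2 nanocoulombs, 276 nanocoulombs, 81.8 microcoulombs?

25 nanocoulombs = 0.000000025 coulombs
31.2 nanocoulombs = 0.0000000312 coulombs
276 nanocoulombs = 0.000000276 coulombs
81.8 microcoulombs = 0.0000818 coulombs

25 nanocoulombs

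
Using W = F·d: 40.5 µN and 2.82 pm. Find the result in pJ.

40.5e-6 × 2.82e-12 = 114.21e-18 J

0.00011421 pJ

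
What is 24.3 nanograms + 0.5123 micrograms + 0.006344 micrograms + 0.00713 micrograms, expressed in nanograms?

In nanograms:
  24.3 nanograms → 24.3
  0.5123 micrograms = 0.5123 × 10^3 nanograms = 512.3
  0.006344 micrograms = 0.006344 × 10^3 nanograms = 6.344
  0.00713 micrograms = 0.00713 × 10^3 nanograms = 7.13
Sum: 24.3 + 512.3 + 6.344 + 7.13 = 550.074

550.074 nanograms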